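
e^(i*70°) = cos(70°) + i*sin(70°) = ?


cos(70°) = 0.3420
sin(70°) = 0.9397

e^(i*70°) = 0.3420 + 0.9397i


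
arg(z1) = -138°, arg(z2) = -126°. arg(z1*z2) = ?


arg(z1*z2) = -138° - 126° = -264°
Normalized to (-180°, 180°]: 96°

96°


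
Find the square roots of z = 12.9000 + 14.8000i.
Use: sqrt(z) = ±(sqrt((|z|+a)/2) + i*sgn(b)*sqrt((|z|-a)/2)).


|z| = sqrt(166.41+219.04) = 19.6329
sqrt((|z|+a)/2) = sqrt((19.6329+12.9)/2) = sqrt(16.2664) = 4.0332
sqrt((|z|-a)/2) = sqrt((19.6329-12.9)/2) = sqrt(3.3664) = 1.8348

±(4.0332 + 1.8348i) i.e. 4.0332 + 1.8348i and -4.0332 - 1.8348i


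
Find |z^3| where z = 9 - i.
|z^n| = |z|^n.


|z| = sqrt(81+1) = sqrt(82) = 9.0554
|z^3| = |z|^3 = (sqrt(82))^3 = 82*sqrt(82)

|z^3| = 82*sqrt(82) ≈ 742.5416


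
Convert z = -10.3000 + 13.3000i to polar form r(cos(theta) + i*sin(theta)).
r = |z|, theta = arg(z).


r = sqrt(106.09+176.89) = sqrt(282.98) = 16.8220
theta = atan2(13.3, -10.3) = 127.7555 degrees

r = 16.8220, theta = 127.7555 degrees


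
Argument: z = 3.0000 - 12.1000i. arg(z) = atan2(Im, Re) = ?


Re = 3, Im = -12.1
arg = atan2(-12.1, 3) = -76.0752 degrees

arg(z) = -76.0752 degrees


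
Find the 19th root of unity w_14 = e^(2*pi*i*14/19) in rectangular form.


Angle = 360*14/19 = 265.2632°
a = cos(265.2632°) = -0.0826
b = sin(265.2632°) = -0.9966

-0.0826 - 0.9966i


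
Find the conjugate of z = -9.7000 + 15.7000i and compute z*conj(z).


z_bar = -9.7000 - 15.7000i
z*z_bar = (-9.7)^2 + 15.7^2 = 94.09 + 246.49 = 340.58

z_bar = -9.7000 - 15.7000i, z*z_bar = 340.58


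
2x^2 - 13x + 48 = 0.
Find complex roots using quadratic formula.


disc = (-13)^2 - 4*2*48 = 169 - 384 = -215
sqrt(|disc|) = sqrt(215) = 14.6629
Real part = 13/(2*2) = 3.2500
Imag part = 14.6629/(2*2) = 3.6657

3.2500 ± 3.6657i


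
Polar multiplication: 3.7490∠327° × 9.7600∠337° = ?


r = 3.7490 * 9.7600 = 36.5902
theta = 327° + 337° = 664° = 304° (mod 360)

36.5902 cis(304°)


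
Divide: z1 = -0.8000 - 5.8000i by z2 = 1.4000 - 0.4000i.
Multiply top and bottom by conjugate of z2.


Conjugate of z2 = 1.4000 + 0.4000i
Numerator: (-0.8000 - 5.8000i)(1.4000 + 0.4000i) = 1.2000 - 8.4400i
Denominator: 1.4^2 + (-0.4)^2 = 2.12
Result = (1.2000 - 8.4400i)/2.12

0.5660 - 3.9811i


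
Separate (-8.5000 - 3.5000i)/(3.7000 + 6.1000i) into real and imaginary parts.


Multiply by conjugate: (-8.5000 - 3.5000i)(3.7000 - 6.1000i) / (3.7^2 + 6.1^2)
Numerator real = -8.5*3.7 - (3.5)*6.1 = -52.8
Numerator imag = -3.5*3.7 - (-8.5)*6.1 = 38.9
Denominator = 50.9
Re(z) = -52.8/50.9 = -1.0373
Im(z) = 38.9/50.9 = 0.7642

Re(z) = -1.0373, Im(z) = 0.7642


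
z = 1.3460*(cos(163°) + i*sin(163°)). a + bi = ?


a = 1.3460*cos(163°) = 1.3460*(-0.9563) = -1.2872
b = 1.3460*sin(163°) = 1.3460*0.29237 = 0.3935

-1.2872 + 0.3935i


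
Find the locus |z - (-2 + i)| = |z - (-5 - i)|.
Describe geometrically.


Equal distances means the locus is the perpendicular bisector of z1 and z2.
Midpoint = ((-2+(-5))/2, (1+(-1))/2) = (-3.5000, 0)

Perpendicular bisector through (-3.5000, 0)


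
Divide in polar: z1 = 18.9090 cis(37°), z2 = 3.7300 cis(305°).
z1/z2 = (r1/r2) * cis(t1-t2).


r = 18.9090 / 3.7300 = 5.0694
theta = 37° - 305° = -268° = 92° (mod 360)

5.0694 cis(92°)


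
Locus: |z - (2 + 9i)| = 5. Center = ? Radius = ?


|z - z0| = r is a circle with center z0 and radius r.
Center = (2, 9), radius = 5

Circle with center (2, 9) and radius 5


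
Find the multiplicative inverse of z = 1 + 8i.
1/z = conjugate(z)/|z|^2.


|z|^2 = 1+64 = 65
1/z = (1 - 8i)/65

1/z = 0.0154 - 0.1231i


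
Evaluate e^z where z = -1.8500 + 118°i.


e^-1.8500 = 0.1572
cos(118°) = -0.4695
sin(118°) = 0.8829
Real = 0.1572*(-0.4695) = -0.0738
Imag = 0.1572*0.8829 = 0.1388

-0.0738 + 0.1388i


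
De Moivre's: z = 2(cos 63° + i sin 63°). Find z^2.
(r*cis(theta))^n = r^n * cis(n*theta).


r^2 = 2^2 = 4
n*theta = 2*63° = 126° = 126° (mod 360)
a = 4*cos(126°) = -2.3511
b = 4*sin(126°) = 3.2361

4 cis(126°) = -2.3511 + 3.2361i


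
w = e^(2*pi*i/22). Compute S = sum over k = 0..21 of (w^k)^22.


The roots are w_k = w^k with w = e^(2*pi*i/22), and (w^k)^22 = (w^22)^k.
So S = 1 + u + u^2 + ... + u^(21) with u = w^22.
22 = 1*22 + 0, so 22 is a multiple of 22 and u = (w^22)^1 = 1.
Every one of the 22 terms equals 1: S = 22

S = 22


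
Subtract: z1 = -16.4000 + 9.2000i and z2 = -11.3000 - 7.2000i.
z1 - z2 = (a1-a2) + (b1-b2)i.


Real: -16.4 + 11.3 = -5.1
Imag: 9.2 + 7.2 = 16.4

-5.1000 + 16.4000i


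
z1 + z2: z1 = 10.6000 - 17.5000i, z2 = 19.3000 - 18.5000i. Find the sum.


Real: 10.6 + 19.3 = 29.9
Imag: -17.5 - 18.5 = -36

29.9000 - 36.0000i


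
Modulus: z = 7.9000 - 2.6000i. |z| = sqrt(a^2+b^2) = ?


|z| = sqrt(7.9^2 + (-2.6)^2) = sqrt(62.41 + 6.76) = sqrt(69.17) = 8.3169

|z| = 8.3169


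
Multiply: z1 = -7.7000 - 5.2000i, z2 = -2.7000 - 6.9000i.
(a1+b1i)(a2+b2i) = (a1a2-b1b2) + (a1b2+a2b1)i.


Real = -7.7*(-2.7) - (-5.2)*(-6.9) = 20.79 - 35.88 = -15.09
Imag = -7.7*(-6.9) - (2.7)*(-5.2) = 53.13 + 14.04 = 67.17

-15.0900 + 67.1700i


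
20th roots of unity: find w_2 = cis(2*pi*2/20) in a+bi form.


Angle = 360*2/20 = 36°
a = cos(36°) = 0.8090
b = sin(36°) = 0.5878

0.8090 + 0.5878i


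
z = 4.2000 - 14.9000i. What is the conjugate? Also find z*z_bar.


z_bar = 4.2000 + 14.9000i
z*z_bar = 4.2^2 + (-14.9)^2 = 17.64 + 222.01 = 239.65

z_bar = 4.2000 + 14.9000i, z*z_bar = 239.65


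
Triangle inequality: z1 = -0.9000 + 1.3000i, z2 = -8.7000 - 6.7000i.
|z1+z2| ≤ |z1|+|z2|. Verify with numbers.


|z1| = sqrt((-0.9)^2 + 1.3^2) = sqrt(2.5) = 1.5811
|z2| = sqrt((-8.7)^2 + (-6.7)^2) = sqrt(120.58) = 10.9809
z1+z2 = -9.6000 - 5.4000i
|z1+z2| = sqrt(121.32) = 11.0145
|z1|+|z2| = 1.5811 + 10.9809 = 12.5620

|z1+z2| = 11.0145 ≤ |z1|+|z2| = 12.5620 (verified)


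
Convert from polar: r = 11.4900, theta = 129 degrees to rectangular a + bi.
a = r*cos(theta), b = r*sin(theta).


a = 11.4900*cos(129°) = 11.4900*(-0.62932) = -7.2309
b = 11.4900*sin(129°) = 11.4900*0.777146 = 8.9294

-7.2309 + 8.9294i


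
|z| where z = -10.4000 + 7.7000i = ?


|z| = sqrt((-10.4)^2 + 7.7^2) = sqrt(108.16 + 59.29) = sqrt(167.45) = 12.9402

|z| = 12.9402


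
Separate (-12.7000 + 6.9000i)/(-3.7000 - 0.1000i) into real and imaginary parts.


Multiply by conjugate: (-12.7000 + 6.9000i)(-3.7000 + 0.1000i) / ((-3.7)^2 + (-0.1)^2)
Numerator real = -12.7*(-3.7) + 6.9*(-0.1) = 46.3
Numerator imag = 6.9*(-3.7) - (-12.7)*(-0.1) = -26.8
Denominator = 13.7
Re(z) = 46.3/13.7 = 3.3796
Im(z) = -26.8/13.7 = -1.9562

Re(z) = 3.3796, Im(z) = -1.9562


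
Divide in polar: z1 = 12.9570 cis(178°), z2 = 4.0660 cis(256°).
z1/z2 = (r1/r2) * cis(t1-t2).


r = 12.9570 / 4.0660 = 3.1867
theta = 178° - 256° = -78° = 282° (mod 360)

3.1867 cis(282°)


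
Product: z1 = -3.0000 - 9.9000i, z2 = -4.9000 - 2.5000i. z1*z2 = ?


Real = -3*(-4.9) - (-9.9)*(-2.5) = 14.7 - 24.75 = -10.05
Imag = -3*(-2.5) - (4.9)*(-9.9) = 7.5 + 48.51 = 56.01

-10.0500 + 56.0100i


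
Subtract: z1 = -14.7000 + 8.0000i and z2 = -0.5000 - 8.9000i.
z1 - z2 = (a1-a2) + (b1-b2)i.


Real: -14.7 + 0.5 = -14.2
Imag: 8 + 8.9 = 16.9

-14.2000 + 16.9000i


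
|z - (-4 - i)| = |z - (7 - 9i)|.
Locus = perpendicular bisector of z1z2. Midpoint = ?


Equal distances means the locus is the perpendicular bisector of z1 and z2.
Midpoint = ((-4+7)/2, (-1+(-9))/2) = (1.5000, -5.0000)

Perpendicular bisector through (1.5000, -5.0000)


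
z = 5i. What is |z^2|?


|z| = sqrt(0+25) = sqrt(25) = 5
|z^2| = |z|^2 = 5^2 = 25

|z^2| = 25


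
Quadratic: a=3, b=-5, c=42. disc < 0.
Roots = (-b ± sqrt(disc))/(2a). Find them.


disc = (-5)^2 - 4*3*42 = 25 - 504 = -479
sqrt(|disc|) = sqrt(479) = 21.8861
Real part = 5/(2*3) = 0.8333
Imag part = 21.8861/(2*3) = 3.6477

0.8333 ± 3.6477i


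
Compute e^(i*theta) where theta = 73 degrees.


cos(73°) = 0.2924
sin(73°) = 0.9563

e^(i*73°) = 0.2924 + 0.9563i


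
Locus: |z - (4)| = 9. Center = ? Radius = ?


|z - z0| = r is a circle with center z0 and radius r.
Center = (4, 0), radius = 9

Circle with center (4, 0) and radius 9


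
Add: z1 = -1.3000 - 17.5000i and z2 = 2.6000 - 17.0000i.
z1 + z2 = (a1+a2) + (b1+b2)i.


Real: -1.3 + 2.6 = 1.3
Imag: -17.5 - 17 = -34.5

1.3000 - 34.5000i


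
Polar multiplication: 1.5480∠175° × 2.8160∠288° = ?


r = 1.5480 * 2.8160 = 4.3592
theta = 175° + 288° = 463° = 103° (mod 360)

4.3592 cis(103°)


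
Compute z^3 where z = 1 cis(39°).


r^3 = 1^3 = 1
n*theta = 3*39° = 117° = 117° (mod 360)
a = 1*cos(117°) = -0.4540
b = 1*sin(117°) = 0.8910

1 cis(117°) = -0.4540 + 0.8910i


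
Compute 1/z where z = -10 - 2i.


|z|^2 = 100+4 = 104
1/z = (-10 + 2i)/104

1/z = -0.0962 + 0.0192i


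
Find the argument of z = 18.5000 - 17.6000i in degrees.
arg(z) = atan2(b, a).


Re = 18.5, Im = -17.6
arg = atan2(-17.6, 18.5) = -43.5719 degrees

arg(z) = -43.5719 degrees


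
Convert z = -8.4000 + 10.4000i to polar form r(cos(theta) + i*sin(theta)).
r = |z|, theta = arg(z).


r = sqrt(70.56+108.16) = sqrt(178.72) = 13.3686
theta = atan2(10.4, -8.4) = 128.9275 degrees

r = 13.3686, theta = 128.9275 degrees


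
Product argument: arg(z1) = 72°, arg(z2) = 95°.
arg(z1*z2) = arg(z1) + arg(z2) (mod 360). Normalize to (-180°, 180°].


arg(z1*z2) = 72° + 95° = 167°
Normalized to (-180°, 180°]: 167°

167°


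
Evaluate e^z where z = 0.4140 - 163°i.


e^0.4140 = 1.5129
cos(-163°) = -0.9563
sin(-163°) = -0.29237
Real = 1.5129*(-0.9563) = -1.4468
Imag = 1.5129*(-0.29237) = -0.4423

-1.4468 - 0.4423i


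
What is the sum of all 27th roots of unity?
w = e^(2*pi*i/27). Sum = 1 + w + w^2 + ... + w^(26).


The sum of all 27th roots of unity is 0.
Geometric series: (1 - w^27)/(1 - w) = (1-1)/(1-w) = 0 since w^27 = 1, w ≠ 1.
Alternatively: coefficient of z^26 in z^27 - 1 is 0.

0


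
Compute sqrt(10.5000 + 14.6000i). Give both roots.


|z| = sqrt(110.25+213.16) = 17.9836
sqrt((|z|+a)/2) = sqrt((17.9836+10.5)/2) = sqrt(14.2418) = 3.7738
sqrt((|z|-a)/2) = sqrt((17.9836-10.5)/2) = sqrt(3.7418) = 1.9344

±(3.7738 + 1.9344i) i.e. 3.7738 + 1.9344i and -3.7738 - 1.9344i


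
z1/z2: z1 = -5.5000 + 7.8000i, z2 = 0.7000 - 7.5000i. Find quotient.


Conjugate of z2 = 0.7000 + 7.5000i
Numerator: (-5.5000 + 7.8000i)(0.7000 + 7.5000i) = -62.3500 - 35.7900i
Denominator: 0.7^2 + (-7.5)^2 = 56.74
Result = (-62.3500 - 35.7900i)/56.74

-1.0989 - 0.6308i


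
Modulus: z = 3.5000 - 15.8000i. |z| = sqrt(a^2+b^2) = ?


|z| = sqrt(3.5^2 + (-15.8)^2) = sqrt(12.25 + 249.64) = sqrt(261.89) = 16.1830

|z| = 16.1830


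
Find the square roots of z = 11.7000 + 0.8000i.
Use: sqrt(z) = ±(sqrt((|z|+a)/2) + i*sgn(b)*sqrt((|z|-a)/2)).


|z| = sqrt(136.89+0.64) = 11.7273
sqrt((|z|+a)/2) = sqrt((11.7273+11.7)/2) = sqrt(11.7137) = 3.4225
sqrt((|z|-a)/2) = sqrt((11.7273-11.7)/2) = sqrt(0.0137) = 0.1169

±(3.4225 + 0.1169i) i.e. 3.4225 + 0.1169i and -3.4225 - 0.1169i


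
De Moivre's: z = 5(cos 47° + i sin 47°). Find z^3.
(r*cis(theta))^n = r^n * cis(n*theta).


r^3 = 5^3 = 125
n*theta = 3*47° = 141° = 141° (mod 360)
a = 125*cos(141°) = -97.1432
b = 125*sin(141°) = 78.6650

125 cis(141°) = -97.1432 + 78.6650i


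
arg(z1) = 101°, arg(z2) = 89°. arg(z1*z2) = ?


arg(z1*z2) = 101° + 89° = 190°
Normalized to (-180°, 180°]: -170°

-170°


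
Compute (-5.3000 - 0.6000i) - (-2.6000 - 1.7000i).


Real: -5.3 + 2.6 = -2.7
Imag: -0.6 + 1.7 = 1.1

-2.7000 + 1.1000i


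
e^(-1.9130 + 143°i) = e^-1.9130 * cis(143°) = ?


e^-1.9130 = 0.14764
cos(143°) = -0.7986
sin(143°) = 0.60182
Real = 0.14764*(-0.7986) = -0.1179
Imag = 0.14764*0.60182 = 0.0889

-0.1179 + 0.0889i


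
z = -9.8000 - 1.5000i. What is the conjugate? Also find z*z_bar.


z_bar = -9.8000 + 1.5000i
z*z_bar = (-9.8)^2 + (-1.5)^2 = 96.04 + 2.25 = 98.29

z_bar = -9.8000 + 1.5000i, z*z_bar = 98.29


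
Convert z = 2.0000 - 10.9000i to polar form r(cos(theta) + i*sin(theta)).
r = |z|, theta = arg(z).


r = sqrt(4+118.81) = sqrt(122.81) = 11.0820
theta = atan2(-10.9, 2) = -79.6027 degrees

r = 11.0820, theta = -79.6027 degrees


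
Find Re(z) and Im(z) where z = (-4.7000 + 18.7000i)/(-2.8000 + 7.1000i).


Multiply by conjugate: (-4.7000 + 18.7000i)(-2.8000 - 7.1000i) / ((-2.8)^2 + 7.1^2)
Numerator real = -4.7*(-2.8) + 18.7*7.1 = 145.93
Numerator imag = 18.7*(-2.8) - (-4.7)*7.1 = -18.99
Denominator = 58.25
Re(z) = 145.93/58.25 = 2.5052
Im(z) = -18.99/58.25 = -0.3260

Re(z) = 2.5052, Im(z) = -0.3260


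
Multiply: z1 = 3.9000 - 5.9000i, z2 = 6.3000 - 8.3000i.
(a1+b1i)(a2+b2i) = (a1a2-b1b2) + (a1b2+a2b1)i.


Real = 3.9*6.3 - (-5.9)*(-8.3) = 24.57 - 48.97 = -24.4
Imag = 3.9*(-8.3) + 6.3*(-5.9) = -32.37 - (37.17) = -69.54

-24.4000 - 69.5400i


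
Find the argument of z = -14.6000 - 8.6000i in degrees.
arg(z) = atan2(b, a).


Re = -14.6, Im = -8.6
arg = atan2(-8.6, -14.6) = -149.5002 degrees

arg(z) = -149.5002 degrees


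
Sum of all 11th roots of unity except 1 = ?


With w = e^(2*pi*i/11), all 11 of the 11th roots of unity w^0 = 1, w, ..., w^(10) sum to 0: 1 + w + ... + w^(10) = (1 - w^11)/(1 - w) = 0 since w^11 = 1, w ≠ 1.
Removing the root 1: w + w^2 + ... + w^(10) = 0 - 1 = -1

Sum = -1


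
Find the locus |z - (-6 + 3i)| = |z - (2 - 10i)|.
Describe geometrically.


Equal distances means the locus is the perpendicular bisector of z1 and z2.
Midpoint = ((-6+2)/2, (3+(-10))/2) = (-2.0000, -3.5000)

Perpendicular bisector through (-2.0000, -3.5000)


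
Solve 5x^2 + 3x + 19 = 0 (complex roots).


disc = 3^2 - 4*5*19 = 9 - 380 = -371
sqrt(|disc|) = sqrt(371) = 19.2614
Real part = -3/(2*5) = -0.3000
Imag part = 19.2614/(2*5) = 1.9261

-0.3000 ± 1.9261i


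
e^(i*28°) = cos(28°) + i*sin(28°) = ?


cos(28°) = 0.8829
sin(28°) = 0.4695

e^(i*28°) = 0.8829 + 0.4695i


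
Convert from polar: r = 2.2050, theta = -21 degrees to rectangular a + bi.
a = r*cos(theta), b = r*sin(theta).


a = 2.2050*cos(-21°) = 2.2050*0.93358 = 2.0585
b = 2.2050*sin(-21°) = 2.2050*(-0.35837) = -0.7902

2.0585 - 0.7902i


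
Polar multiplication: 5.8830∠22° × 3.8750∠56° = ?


r = 5.8830 * 3.8750 = 22.7966
theta = 22° + 56° = 78° = 78° (mod 360)

22.7966 cis(78°)


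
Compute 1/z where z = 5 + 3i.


|z|^2 = 25+9 = 34
1/z = (5 - 3i)/34

1/z = 0.1471 - 0.0882i


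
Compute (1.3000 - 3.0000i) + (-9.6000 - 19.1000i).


Real: 1.3 - 9.6 = -8.3
Imag: -3 - 19.1 = -22.1

-8.3000 - 22.1000i


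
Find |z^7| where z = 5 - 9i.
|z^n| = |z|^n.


|z| = sqrt(25+81) = sqrt(106) = 10.2956
|z^7| = |z|^7 = (sqrt(106))^7 = 106^3 * sqrt(106) = 1191016*sqrt(106)

|z^7| = 1191016*sqrt(106) ≈ 12262260.2280


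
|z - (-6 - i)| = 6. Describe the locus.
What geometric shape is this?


|z - z0| = r is a circle with center z0 and radius r.
Center = (-6, -1), radius = 6

Circle with center (-6, -1) and radius 6


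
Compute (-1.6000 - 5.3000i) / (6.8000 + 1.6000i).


Conjugate of z2 = 6.8000 - 1.6000i
Numerator: (-1.6000 - 5.3000i)(6.8000 - 1.6000i) = -19.3600 - 33.4800i
Denominator: 6.8^2 + 1.6^2 = 48.8
Result = (-19.3600 - 33.4800i)/48.8

-0.3967 - 0.6861i


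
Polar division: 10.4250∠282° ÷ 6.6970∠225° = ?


r = 10.4250 / 6.6970 = 1.5567
theta = 282° - 225° = 57° = 57° (mod 360)

1.5567 cis(57°)


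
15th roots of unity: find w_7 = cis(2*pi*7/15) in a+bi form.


Angle = 360*7/15 = 168°
a = cos(168°) = -0.9781
b = sin(168°) = 0.2079

-0.9781 + 0.2079i


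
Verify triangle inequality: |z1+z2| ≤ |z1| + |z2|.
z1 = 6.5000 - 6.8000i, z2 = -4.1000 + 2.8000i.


|z1| = sqrt(6.5^2 + (-6.8)^2) = sqrt(88.49) = 9.4069
|z2| = sqrt((-4.1)^2 + 2.8^2) = sqrt(24.65) = 4.9649
z1+z2 = 2.4000 - 4.0000i
|z1+z2| = sqrt(21.76) = 4.6648
|z1|+|z2| = 9.4069 + 4.9649 = 14.3718

|z1+z2| = 4.6648 ≤ |z1|+|z2| = 14.3718 (verified)


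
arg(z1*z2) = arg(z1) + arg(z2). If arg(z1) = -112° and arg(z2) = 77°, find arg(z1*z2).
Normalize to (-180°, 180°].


arg(z1*z2) = -112° + 77° = -35°
Normalized to (-180°, 180°]: -35°

-35°


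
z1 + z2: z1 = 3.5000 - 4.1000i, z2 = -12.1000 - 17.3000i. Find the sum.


Real: 3.5 - 12.1 = -8.6
Imag: -4.1 - 17.3 = -21.4

-8.6000 - 21.4000i


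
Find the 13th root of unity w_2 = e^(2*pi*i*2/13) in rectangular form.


Angle = 360*2/13 = 55.3846°
a = cos(55.3846°) = 0.5681
b = sin(55.3846°) = 0.8230

0.5681 + 0.8230i


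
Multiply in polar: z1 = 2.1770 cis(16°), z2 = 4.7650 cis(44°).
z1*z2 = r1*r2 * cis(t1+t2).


r = 2.1770 * 4.7650 = 10.3734
theta = 16° + 44° = 60° = 60° (mod 360)

10.3734 cis(60°)


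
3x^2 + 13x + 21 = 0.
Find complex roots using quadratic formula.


disc = 13^2 - 4*3*21 = 169 - 252 = -83
sqrt(|disc|) = sqrt(83) = 9.1104
Real part = -13/(2*3) = -2.1667
Imag part = 9.1104/(2*3) = 1.5184

-2.1667 ± 1.5184i


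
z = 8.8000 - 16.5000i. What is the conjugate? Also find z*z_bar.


z_bar = 8.8000 + 16.5000i
z*z_bar = 8.8^2 + (-16.5)^2 = 77.44 + 272.25 = 349.69

z_bar = 8.8000 + 16.5000i, z*z_bar = 349.69


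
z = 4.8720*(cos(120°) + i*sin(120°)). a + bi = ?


a = 4.8720*cos(120°) = 4.8720*(-0.5) = -2.4360
b = 4.8720*sin(120°) = 4.8720*0.86603 = 4.2193

-2.4360 + 4.2193i


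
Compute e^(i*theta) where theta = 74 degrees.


cos(74°) = 0.2756
sin(74°) = 0.9613

e^(i*74°) = 0.2756 + 0.9613i


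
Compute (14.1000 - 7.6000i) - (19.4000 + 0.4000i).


Real: 14.1 - 19.4 = -5.3
Imag: -7.6 - 0.4 = -8

-5.3000 - 8.0000i


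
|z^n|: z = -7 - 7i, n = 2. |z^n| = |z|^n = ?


|z| = sqrt(49+49) = sqrt(98) = 9.8995
|z^2| = |z|^2 = (sqrt(98))^2 = 98

|z^2| = 98


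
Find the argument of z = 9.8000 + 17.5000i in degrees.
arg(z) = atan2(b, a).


Re = 9.8, Im = 17.5
arg = atan2(17.5, 9.8) = 60.7512 degrees

arg(z) = 60.7512 degrees


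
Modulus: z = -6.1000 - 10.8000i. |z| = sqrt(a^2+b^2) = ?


|z| = sqrt((-6.1)^2 + (-10.8)^2) = sqrt(37.21 + 116.64) = sqrt(153.85) = 12.4036

|z| = 12.4036


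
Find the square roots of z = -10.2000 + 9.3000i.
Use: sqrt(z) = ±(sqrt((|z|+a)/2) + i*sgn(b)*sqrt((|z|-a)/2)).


|z| = sqrt(104.04+86.49) = 13.8033
sqrt((|z|+a)/2) = sqrt((13.8033+(-10.2))/2) = sqrt(1.8016) = 1.3422
sqrt((|z|-a)/2) = sqrt((13.8033-(-10.2))/2) = sqrt(12.0016) = 3.4643

±(1.3422 + 3.4643i) i.e. 1.3422 + 3.4643i and -1.3422 - 3.4643i


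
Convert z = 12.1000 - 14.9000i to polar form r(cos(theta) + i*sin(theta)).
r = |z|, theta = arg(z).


r = sqrt(146.41+222.01) = sqrt(368.42) = 19.1943
theta = atan2(-14.9, 12.1) = -50.9206 degrees

r = 19.1943, theta = -50.9206 degrees


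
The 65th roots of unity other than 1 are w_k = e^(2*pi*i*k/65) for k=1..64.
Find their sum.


With w = e^(2*pi*i/65), all 65 of the 65th roots of unity w^0 = 1, w, ..., w^(64) sum to 0: 1 + w + ... + w^(64) = (1 - w^65)/(1 - w) = 0 since w^65 = 1, w ≠ 1.
Removing the root 1: w + w^2 + ... + w^(64) = 0 - 1 = -1

Sum = -1


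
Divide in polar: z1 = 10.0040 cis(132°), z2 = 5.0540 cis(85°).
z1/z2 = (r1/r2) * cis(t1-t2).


r = 10.0040 / 5.0540 = 1.9794
theta = 132° - 85° = 47° = 47° (mod 360)

1.9794 cis(47°)


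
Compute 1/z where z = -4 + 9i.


|z|^2 = 16+81 = 97
1/z = (-4 - 9i)/97

1/z = -0.0412 - 0.0928i


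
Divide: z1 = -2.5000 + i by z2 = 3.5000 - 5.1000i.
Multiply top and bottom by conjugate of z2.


Conjugate of z2 = 3.5000 + 5.1000i
Numerator: (-2.5000 + i)(3.5000 + 5.1000i) = -13.8500 - 9.2500i
Denominator: 3.5^2 + (-5.1)^2 = 38.26
Result = (-13.8500 - 9.2500i)/38.26

-0.3620 - 0.2418i


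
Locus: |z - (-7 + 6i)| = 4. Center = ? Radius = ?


|z - z0| = r is a circle with center z0 and radius r.
Center = (-7, 6), radius = 4

Circle with center (-7, 6) and radius 4


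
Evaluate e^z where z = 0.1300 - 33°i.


e^0.1300 = 1.13883
cos(-33°) = 0.8387
sin(-33°) = -0.54464
Real = 1.13883*0.8387 = 0.9551
Imag = 1.13883*(-0.54464) = -0.6203

0.9551 - 0.6203i


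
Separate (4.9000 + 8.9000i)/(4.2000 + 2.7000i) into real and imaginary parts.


Multiply by conjugate: (4.9000 + 8.9000i)(4.2000 - 2.7000i) / (4.2^2 + 2.7^2)
Numerator real = 4.9*4.2 + 8.9*2.7 = 44.61
Numerator imag = 8.9*4.2 - 4.9*2.7 = 24.15
Denominator = 24.93
Re(z) = 44.61/24.93 = 1.7894
Im(z) = 24.15/24.93 = 0.9687

Re(z) = 1.7894, Im(z) = 0.9687


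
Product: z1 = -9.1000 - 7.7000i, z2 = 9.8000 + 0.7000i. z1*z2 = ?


Real = -9.1*9.8 - (-7.7)*0.7 = -89.18 - (-5.39) = -83.79
Imag = -9.1*0.7 + 9.8*(-7.7) = -6.37 - (75.46) = -81.83

-83.7900 - 81.8300i


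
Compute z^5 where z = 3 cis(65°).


r^5 = 3^5 = 243
n*theta = 5*65° = 325° = 325° (mod 360)
a = 243*cos(325°) = 199.0539
b = 243*sin(325°) = -139.3791

243 cis(325°) = 199.0539 - 139.3791i


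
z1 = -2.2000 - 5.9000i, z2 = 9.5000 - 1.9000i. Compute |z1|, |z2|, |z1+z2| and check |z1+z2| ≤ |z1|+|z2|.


|z1| = sqrt((-2.2)^2 + (-5.9)^2) = sqrt(39.65) = 6.2968
|z2| = sqrt(9.5^2 + (-1.9)^2) = sqrt(93.86) = 9.6881
z1+z2 = 7.3000 - 7.8000i
|z1+z2| = sqrt(114.13) = 10.6832
|z1|+|z2| = 6.2968 + 9.6881 = 15.9849

|z1+z2| = 10.6832 ≤ |z1|+|z2| = 15.9849 (verified)


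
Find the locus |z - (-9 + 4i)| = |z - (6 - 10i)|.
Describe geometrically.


Equal distances means the locus is the perpendicular bisector of z1 and z2.
Midpoint = ((-9+6)/2, (4+(-10))/2) = (-1.5000, -3.0000)

Perpendicular bisector through (-1.5000, -3.0000)


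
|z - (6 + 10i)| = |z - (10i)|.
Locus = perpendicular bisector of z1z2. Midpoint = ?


Equal distances means the locus is the perpendicular bisector of z1 and z2.
Midpoint = ((6+0)/2, (10+10)/2) = (3.0000, 10.0000)

Perpendicular bisector through (3.0000, 10.0000)


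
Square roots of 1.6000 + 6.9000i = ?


|z| = sqrt(2.56+47.61) = 7.0831
sqrt((|z|+a)/2) = sqrt((7.0831+1.6)/2) = sqrt(4.3415) = 2.0836
sqrt((|z|-a)/2) = sqrt((7.0831-1.6)/2) = sqrt(2.7415) = 1.6558

±(2.0836 + 1.6558i) i.e. 2.0836 + 1.6558i and -2.0836 - 1.6558i


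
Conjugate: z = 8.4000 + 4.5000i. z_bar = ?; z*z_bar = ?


z_bar = 8.4000 - 4.5000i
z*z_bar = 8.4^2 + 4.5^2 = 70.56 + 20.25 = 90.81

z_bar = 8.4000 - 4.5000i, z*z_bar = 90.81


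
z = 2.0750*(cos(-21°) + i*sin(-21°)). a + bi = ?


a = 2.0750*cos(-21°) = 2.0750*0.9336 = 1.9372
b = 2.0750*sin(-21°) = 2.0750*(-0.35837) = -0.7436

1.9372 - 0.7436i


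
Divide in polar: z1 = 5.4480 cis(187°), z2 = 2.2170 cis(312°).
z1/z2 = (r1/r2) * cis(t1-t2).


r = 5.4480 / 2.2170 = 2.4574
theta = 187° - 312° = -125° = 235° (mod 360)

2.4574 cis(235°)


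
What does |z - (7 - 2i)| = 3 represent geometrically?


|z - z0| = r is a circle with center z0 and radius r.
Center = (7, -2), radius = 3

Circle with center (7, -2) and radius 3


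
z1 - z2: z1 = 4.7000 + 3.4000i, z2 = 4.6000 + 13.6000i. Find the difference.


Real: 4.7 - 4.6 = 0.1
Imag: 3.4 - 13.6 = -10.2

0.1000 - 10.2000i


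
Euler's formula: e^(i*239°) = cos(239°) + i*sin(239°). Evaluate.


cos(239°) = -0.5150
sin(239°) = -0.8572

e^(i*239°) = -0.5150 - 0.8572i


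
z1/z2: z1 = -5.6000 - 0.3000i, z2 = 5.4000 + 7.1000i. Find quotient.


Conjugate of z2 = 5.4000 - 7.1000i
Numerator: (-5.6000 - 0.3000i)(5.4000 - 7.1000i) = -32.3700 + 38.1400i
Denominator: 5.4^2 + 7.1^2 = 79.57
Result = (-32.3700 + 38.1400i)/79.57

-0.4068 + 0.4793i


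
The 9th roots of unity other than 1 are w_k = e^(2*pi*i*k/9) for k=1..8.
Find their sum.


With w = e^(2*pi*i/9), all 9 of the 9th roots of unity w^0 = 1, w, ..., w^(8) sum to 0: 1 + w + ... + w^(8) = (1 - w^9)/(1 - w) = 0 since w^9 = 1, w ≠ 1.
Removing the root 1: w + w^2 + ... + w^(8) = 0 - 1 = -1

Sum = -1


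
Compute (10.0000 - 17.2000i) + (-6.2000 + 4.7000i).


Real: 10 - 6.2 = 3.8
Imag: -17.2 + 4.7 = -12.5

3.8000 - 12.5000i


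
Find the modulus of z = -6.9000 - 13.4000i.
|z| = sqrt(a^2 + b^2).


|z| = sqrt((-6.9)^2 + (-13.4)^2) = sqrt(47.61 + 179.56) = sqrt(227.17) = 15.0722

|z| = 15.0722


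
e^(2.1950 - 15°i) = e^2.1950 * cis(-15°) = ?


e^2.1950 = 8.9800
cos(-15°) = 0.965926
sin(-15°) = -0.25882
Real = 8.9800*0.965926 = 8.6740
Imag = 8.9800*(-0.25882) = -2.3242

8.6740 - 2.3242i


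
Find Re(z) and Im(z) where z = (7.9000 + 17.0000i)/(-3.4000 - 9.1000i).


Multiply by conjugate: (7.9000 + 17.0000i)(-3.4000 + 9.1000i) / ((-3.4)^2 + (-9.1)^2)
Numerator real = 7.9*(-3.4) + 17*(-9.1) = -181.56
Numerator imag = 17*(-3.4) - 7.9*(-9.1) = 14.09
Denominator = 94.37
Re(z) = -181.56/94.37 = -1.9239
Im(z) = 14.09/94.37 = 0.1493

Re(z) = -1.9239, Im(z) = 0.1493


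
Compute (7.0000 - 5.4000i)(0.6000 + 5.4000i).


Real = 7*0.6 - (-5.4)*5.4 = 4.2 - (-29.16) = 33.36
Imag = 7*5.4 + 0.6*(-5.4) = 37.8 - (3.24) = 34.56

33.3600 + 34.5600i


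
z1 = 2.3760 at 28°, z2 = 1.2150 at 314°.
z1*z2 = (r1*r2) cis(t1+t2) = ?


r = 2.3760 * 1.2150 = 2.8868
theta = 28° + 314° = 342° = 342° (mod 360)

2.8868 cis(342°)


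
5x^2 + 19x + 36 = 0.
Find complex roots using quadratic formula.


disc = 19^2 - 4*5*36 = 361 - 720 = -359
sqrt(|disc|) = sqrt(359) = 18.9473
Real part = -19/(2*5) = -1.9000
Imag part = 18.9473/(2*5) = 1.8947

-1.9000 ± 1.8947i


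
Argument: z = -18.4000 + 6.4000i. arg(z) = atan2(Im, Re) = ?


Re = -18.4, Im = 6.4
arg = atan2(6.4, -18.4) = 160.8210 degrees

arg(z) = 160.8210 degrees


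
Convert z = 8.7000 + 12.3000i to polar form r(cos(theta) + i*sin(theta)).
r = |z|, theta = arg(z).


r = sqrt(75.69+151.29) = sqrt(226.98) = 15.0659
theta = atan2(12.3, 8.7) = 54.7276 degrees

r = 15.0659, theta = 54.7276 degrees


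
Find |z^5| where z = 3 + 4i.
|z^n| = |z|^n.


|z| = sqrt(9+16) = sqrt(25) = 5
|z^5| = |z|^5 = 5^5 = 3125

|z^5| = 3125


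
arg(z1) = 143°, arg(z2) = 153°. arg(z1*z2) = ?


arg(z1*z2) = 143° + 153° = 296°
Normalized to (-180°, 180°]: -64°

-64°


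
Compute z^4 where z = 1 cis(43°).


r^4 = 1^4 = 1
n*theta = 4*43° = 172° = 172° (mod 360)
a = 1*cos(172°) = -0.9903
b = 1*sin(172°) = 0.1392

1 cis(172°) = -0.9903 + 0.1392i


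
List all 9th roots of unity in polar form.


The 9th roots of unity are cis(360k/9°) for k=0..8
Angle step = 360/9 = 40°
Primitive root: cis(40°)
Primitive root = 0.7660 + 0.6428i

9 roots at angles: 0°, 40°, 80°, 120°, 160°, 200°, 240°, 280°, 320°


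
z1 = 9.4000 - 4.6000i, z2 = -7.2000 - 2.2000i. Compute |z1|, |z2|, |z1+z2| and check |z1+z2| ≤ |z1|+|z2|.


|z1| = sqrt(9.4^2 + (-4.6)^2) = sqrt(109.52) = 10.4652
|z2| = sqrt((-7.2)^2 + (-2.2)^2) = sqrt(56.68) = 7.5286
z1+z2 = 2.2000 - 6.8000i
|z1+z2| = sqrt(51.08) = 7.1470
|z1|+|z2| = 10.4652 + 7.5286 = 17.9938

|z1+z2| = 7.1470 ≤ |z1|+|z2| = 17.9938 (verified)


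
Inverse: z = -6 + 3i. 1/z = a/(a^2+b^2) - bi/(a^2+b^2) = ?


|z|^2 = 36+9 = 45
1/z = (-6 - 3i)/45

1/z = -0.1333 - 0.0667i


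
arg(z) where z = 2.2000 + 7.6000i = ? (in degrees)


Re = 2.2, Im = 7.6
arg = atan2(7.6, 2.2) = 73.8557 degrees

arg(z) = 73.8557 degrees


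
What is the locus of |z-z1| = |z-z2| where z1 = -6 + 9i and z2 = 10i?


Equal distances means the locus is the perpendicular bisector of z1 and z2.
Midpoint = ((-6+0)/2, (9+10)/2) = (-3.0000, 9.5000)

Perpendicular bisector through (-3.0000, 9.5000)


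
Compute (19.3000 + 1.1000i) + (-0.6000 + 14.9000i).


Real: 19.3 - 0.6 = 18.7
Imag: 1.1 + 14.9 = 16

18.7000 + 16.0000i


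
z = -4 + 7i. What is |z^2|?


|z| = sqrt(16+49) = sqrt(65) = 8.0623
|z^2| = |z|^2 = (sqrt(65))^2 = 65

|z^2| = 65


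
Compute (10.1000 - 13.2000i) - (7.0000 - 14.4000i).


Real: 10.1 - 7 = 3.1
Imag: -13.2 + 14.4 = 1.2

3.1000 + 1.2000i


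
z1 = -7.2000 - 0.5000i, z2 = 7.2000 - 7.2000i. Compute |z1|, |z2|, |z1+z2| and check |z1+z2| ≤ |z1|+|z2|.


|z1| = sqrt((-7.2)^2 + (-0.5)^2) = sqrt(52.09) = 7.2173
|z2| = sqrt(7.2^2 + (-7.2)^2) = sqrt(103.68) = 10.1823
z1+z2 = -7.7000i
|z1+z2| = sqrt(59.29) = 7.7000
|z1|+|z2| = 7.2173 + 10.1823 = 17.3996

|z1+z2| = 7.7000 ≤ |z1|+|z2| = 17.3996 (verified)


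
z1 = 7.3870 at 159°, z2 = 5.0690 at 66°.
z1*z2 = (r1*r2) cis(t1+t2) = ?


r = 7.3870 * 5.0690 = 37.4447
theta = 159° + 66° = 225° = 225° (mod 360)

37.4447 cis(225°)


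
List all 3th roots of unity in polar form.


The 3th roots of unity are cis(360k/3°) for k=0..2
Angle step = 360/3 = 120°
Primitive root: cis(120°)
Primitive root = -0.5000 + 0.8660i

3 roots at angles: 0°, 120°, 240°


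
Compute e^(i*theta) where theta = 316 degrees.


cos(316°) = 0.7193
sin(316°) = -0.6947

e^(i*316°) = 0.7193 - 0.6947i


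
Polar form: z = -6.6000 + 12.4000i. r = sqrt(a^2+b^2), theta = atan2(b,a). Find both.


r = sqrt(43.56+153.76) = sqrt(197.32) = 14.0471
theta = atan2(12.4, -6.6) = 118.0245 degrees

r = 14.0471, theta = 118.0245 degrees


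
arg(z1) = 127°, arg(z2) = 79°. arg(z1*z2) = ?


arg(z1*z2) = 127° + 79° = 206°
Normalized to (-180°, 180°]: -154°

-154°


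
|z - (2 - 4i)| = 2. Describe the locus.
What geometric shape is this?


|z - z0| = r is a circle with center z0 and radius r.
Center = (2, -4), radius = 2

Circle with center (2, -4) and radius 2


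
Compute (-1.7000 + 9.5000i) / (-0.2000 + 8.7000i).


Conjugate of z2 = -0.2000 - 8.7000i
Numerator: (-1.7000 + 9.5000i)(-0.2000 - 8.7000i) = 82.9900 + 12.8900i
Denominator: (-0.2)^2 + 8.7^2 = 75.73
Result = (82.9900 + 12.8900i)/75.73

1.0959 + 0.1702i


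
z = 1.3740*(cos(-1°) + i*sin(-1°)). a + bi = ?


a = 1.3740*cos(-1°) = 1.3740*0.99985 = 1.3738
b = 1.3740*sin(-1°) = 1.3740*(-0.0175) = -0.0240

1.3738 - 0.0240i


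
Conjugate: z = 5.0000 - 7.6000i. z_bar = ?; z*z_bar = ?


z_bar = 5.0000 + 7.6000i
z*z_bar = 5^2 + (-7.6)^2 = 25 + 57.76 = 82.76

z_bar = 5.0000 + 7.6000i, z*z_bar = 82.76


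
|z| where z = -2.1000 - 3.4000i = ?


|z| = sqrt((-2.1)^2 + (-3.4)^2) = sqrt(4.41 + 11.56) = sqrt(15.97) = 3.9962

|z| = 3.9962


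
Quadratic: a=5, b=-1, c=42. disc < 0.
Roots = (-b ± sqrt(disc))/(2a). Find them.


disc = (-1)^2 - 4*5*42 = 1 - 840 = -839
sqrt(|disc|) = sqrt(839) = 28.9655
Real part = 1/(2*5) = 0.1000
Imag part = 28.9655/(2*5) = 2.8965

0.1000 ± 2.8965i


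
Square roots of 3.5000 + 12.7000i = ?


|z| = sqrt(12.25+161.29) = 13.1735
sqrt((|z|+a)/2) = sqrt((13.1735+3.5)/2) = sqrt(8.3367) = 2.8873
sqrt((|z|-a)/2) = sqrt((13.1735-3.5)/2) = sqrt(4.8367) = 2.1993

±(2.8873 + 2.1993i) i.e. 2.8873 + 2.1993i and -2.8873 - 2.1993i


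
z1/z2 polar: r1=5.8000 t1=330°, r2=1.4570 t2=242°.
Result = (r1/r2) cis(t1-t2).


r = 5.8000 / 1.4570 = 3.9808
theta = 330° - 242° = 88° = 88° (mod 360)

3.9808 cis(88°)


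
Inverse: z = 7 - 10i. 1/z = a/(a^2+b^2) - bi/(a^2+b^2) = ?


|z|^2 = 49+100 = 149
1/z = (7 + 10i)/149

1/z = 0.0470 + 0.0671i


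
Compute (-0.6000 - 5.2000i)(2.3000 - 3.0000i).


Real = -0.6*2.3 - (-5.2)*(-3) = -1.38 - 15.6 = -16.98
Imag = -0.6*(-3) + 2.3*(-5.2) = 1.8 - (11.96) = -10.16

-16.9800 - 10.1600i


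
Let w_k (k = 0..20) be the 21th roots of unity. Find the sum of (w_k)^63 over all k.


The roots are w_k = w^k with w = e^(2*pi*i/21), and (w^k)^63 = (w^63)^k.
So S = 1 + u + u^2 + ... + u^(20) with u = w^63.
63 = 3*21 + 0, so 63 is a multiple of 21 and u = (w^21)^3 = 1.
Every one of the 21 terms equals 1: S = 21

S = 21


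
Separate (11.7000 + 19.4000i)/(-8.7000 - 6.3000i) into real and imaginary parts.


Multiply by conjugate: (11.7000 + 19.4000i)(-8.7000 + 6.3000i) / ((-8.7)^2 + (-6.3)^2)
Numerator real = 11.7*(-8.7) + 19.4*(-6.3) = -224.01
Numerator imag = 19.4*(-8.7) - 11.7*(-6.3) = -95.07
Denominator = 115.38
Re(z) = -224.01/115.38 = -1.9415
Im(z) = -95.07/115.38 = -0.8240

Re(z) = -1.9415, Im(z) = -0.8240


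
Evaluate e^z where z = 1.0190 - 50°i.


e^1.0190 = 2.77042
cos(-50°) = 0.6428
sin(-50°) = -0.76604
Real = 2.77042*0.6428 = 1.7808
Imag = 2.77042*(-0.76604) = -2.1223

1.7808 - 2.1223i


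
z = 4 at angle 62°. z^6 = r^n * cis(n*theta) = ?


r^6 = 4^6 = 4096
n*theta = 6*62° = 372° = 12° (mod 360)
a = 4096*cos(12°) = 4006.4926
b = 4096*sin(12°) = 851.6063

4096 cis(12°) = 4006.4926 + 851.6063i


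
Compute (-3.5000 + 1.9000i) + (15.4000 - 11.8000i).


Real: -3.5 + 15.4 = 11.9
Imag: 1.9 - 11.8 = -9.9

11.9000 - 9.9000i


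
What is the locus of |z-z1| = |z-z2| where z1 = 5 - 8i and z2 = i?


Equal distances means the locus is the perpendicular bisector of z1 and z2.
Midpoint = ((5+0)/2, (-8+1)/2) = (2.5000, -3.5000)

Perpendicular bisector through (2.5000, -3.5000)


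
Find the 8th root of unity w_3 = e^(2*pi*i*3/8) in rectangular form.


Angle = 360*3/8 = 135°
a = cos(135°) = -0.7071
b = sin(135°) = 0.7071

-0.7071 + 0.7071i


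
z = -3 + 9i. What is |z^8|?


|z| = sqrt(9+81) = sqrt(90) = 9.4868
|z^8| = |z|^8 = (sqrt(90))^8 = 90^4 = 65610000

|z^8| = 65610000


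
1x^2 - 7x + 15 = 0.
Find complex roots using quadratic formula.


disc = (-7)^2 - 4*1*15 = 49 - 60 = -11
sqrt(|disc|) = sqrt(11) = 3.3166
Real part = 7/(2*1) = 3.5000
Imag part = 3.3166/(2*1) = 1.6583

3.5000 ± 1.6583i


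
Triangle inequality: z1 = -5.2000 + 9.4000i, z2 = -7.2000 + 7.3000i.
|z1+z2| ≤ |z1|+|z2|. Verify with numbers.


|z1| = sqrt((-5.2)^2 + 9.4^2) = sqrt(115.4) = 10.7424
|z2| = sqrt((-7.2)^2 + 7.3^2) = sqrt(105.13) = 10.2533
z1+z2 = -12.4000 + 16.7000i
|z1+z2| = sqrt(432.65) = 20.8002
|z1|+|z2| = 10.7424 + 10.2533 = 20.9957

|z1+z2| = 20.8002 ≤ |z1|+|z2| = 20.9957 (verified)


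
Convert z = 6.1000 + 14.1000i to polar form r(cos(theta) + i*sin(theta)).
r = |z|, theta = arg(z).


r = sqrt(37.21+198.81) = sqrt(236.02) = 15.3629
theta = atan2(14.1, 6.1) = 66.6055 degrees

r = 15.3629, theta = 66.6055 degrees


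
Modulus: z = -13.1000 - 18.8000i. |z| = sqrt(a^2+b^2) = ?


|z| = sqrt((-13.1)^2 + (-18.8)^2) = sqrt(171.61 + 353.44) = sqrt(525.05) = 22.9140

|z| = 22.9140


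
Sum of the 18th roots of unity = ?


The sum of all 18th roots of unity is 0.
Geometric series: (1 - w^18)/(1 - w) = (1-1)/(1-w) = 0 since w^18 = 1, w ≠ 1.
Alternatively: coefficient of z^17 in z^18 - 1 is 0.

0


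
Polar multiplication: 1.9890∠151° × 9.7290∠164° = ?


r = 1.9890 * 9.7290 = 19.3510
theta = 151° + 164° = 315° = 315° (mod 360)

19.3510 cis(315°)


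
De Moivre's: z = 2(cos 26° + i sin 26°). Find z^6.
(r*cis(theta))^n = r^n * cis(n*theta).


r^6 = 2^6 = 64
n*theta = 6*26° = 156° = 156° (mod 360)
a = 64*cos(156°) = -58.4669
b = 64*sin(156°) = 26.0311

64 cis(156°) = -58.4669 + 26.0311i


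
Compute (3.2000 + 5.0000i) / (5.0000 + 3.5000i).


Conjugate of z2 = 5.0000 - 3.5000i
Numerator: (3.2000 + 5.0000i)(5.0000 - 3.5000i) = 33.5000 + 13.8000i
Denominator: 5^2 + 3.5^2 = 37.25
Result = (33.5000 + 13.8000i)/37.25

0.8993 + 0.3705i


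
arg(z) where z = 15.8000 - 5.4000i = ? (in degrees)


Re = 15.8, Im = -5.4
arg = atan2(-5.4, 15.8) = -18.8690 degrees

arg(z) = -18.8690 degrees


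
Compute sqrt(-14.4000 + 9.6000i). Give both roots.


|z| = sqrt(207.36+92.16) = 17.3066
sqrt((|z|+a)/2) = sqrt((17.3066+(-14.4))/2) = sqrt(1.4533) = 1.2055
sqrt((|z|-a)/2) = sqrt((17.3066-(-14.4))/2) = sqrt(15.8533) = 3.9816

±(1.2055 + 3.9816i) i.e. 1.2055 + 3.9816i and -1.2055 - 3.9816i


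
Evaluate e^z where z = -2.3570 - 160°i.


e^-2.3570 = 0.0947
cos(-160°) = -0.9397
sin(-160°) = -0.342
Real = 0.0947*(-0.9397) = -0.0890
Imag = 0.0947*(-0.342) = -0.0324

-0.0890 - 0.0324i


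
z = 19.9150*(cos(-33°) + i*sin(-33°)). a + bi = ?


a = 19.9150*cos(-33°) = 19.9150*0.83867 = 16.7021
b = 19.9150*sin(-33°) = 19.9150*(-0.54464) = -10.8465

16.7021 - 10.8465i


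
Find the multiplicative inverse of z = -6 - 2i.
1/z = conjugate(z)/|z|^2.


|z|^2 = 36+4 = 40
1/z = (-6 + 2i)/40

1/z = -0.1500 + 0.0500i


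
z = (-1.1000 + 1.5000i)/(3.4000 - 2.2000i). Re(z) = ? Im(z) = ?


Multiply by conjugate: (-1.1000 + 1.5000i)(3.4000 + 2.2000i) / (3.4^2 + (-2.2)^2)
Numerator real = -1.1*3.4 + 1.5*(-2.2) = -7.04
Numerator imag = 1.5*3.4 - (-1.1)*(-2.2) = 2.68
Denominator = 16.4
Re(z) = -7.04/16.4 = -0.4293
Im(z) = 2.68/16.4 = 0.1634

Re(z) = -0.4293, Im(z) = 0.1634


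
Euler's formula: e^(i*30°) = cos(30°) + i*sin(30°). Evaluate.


cos(30°) = 0.8660
sin(30°) = 0.5000

e^(i*30°) = 0.8660 + 0.5000i


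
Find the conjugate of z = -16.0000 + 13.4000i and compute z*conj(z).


z_bar = -16.0000 - 13.4000i
z*z_bar = (-16)^2 + 13.4^2 = 256 + 179.56 = 435.56

z_bar = -16.0000 - 13.4000i, z*z_bar = 435.56


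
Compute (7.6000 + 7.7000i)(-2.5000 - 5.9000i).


Real = 7.6*(-2.5) - 7.7*(-5.9) = -19 - (-45.43) = 26.43
Imag = 7.6*(-5.9) - (2.5)*7.7 = -44.84 - (19.25) = -64.09

26.4300 - 64.0900i


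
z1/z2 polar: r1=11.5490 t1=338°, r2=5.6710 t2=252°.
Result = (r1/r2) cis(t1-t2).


r = 11.5490 / 5.6710 = 2.0365
theta = 338° - 252° = 86° = 86° (mod 360)

2.0365 cis(86°)


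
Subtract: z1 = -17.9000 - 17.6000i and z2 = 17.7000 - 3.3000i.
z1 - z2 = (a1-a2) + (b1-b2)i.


Real: -17.9 - 17.7 = -35.6
Imag: -17.6 + 3.3 = -14.3

-35.6000 - 14.3000i


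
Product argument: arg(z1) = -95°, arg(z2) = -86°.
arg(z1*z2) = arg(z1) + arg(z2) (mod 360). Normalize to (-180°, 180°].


arg(z1*z2) = -95° - 86° = -181°
Normalized to (-180°, 180°]: 179°

179°


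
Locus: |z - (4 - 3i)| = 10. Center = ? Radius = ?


|z - z0| = r is a circle with center z0 and radius r.
Center = (4, -3), radius = 10

Circle with center (4, -3) and radius 10


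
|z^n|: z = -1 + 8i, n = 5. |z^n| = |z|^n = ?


|z| = sqrt(1+64) = sqrt(65) = 8.0623
|z^5| = |z|^5 = (sqrt(65))^5 = 65^2 * sqrt(65) = 4225*sqrt(65)

|z^5| = 4225*sqrt(65) ≈ 34063.0390


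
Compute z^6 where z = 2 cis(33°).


r^6 = 2^6 = 64
n*theta = 6*33° = 198° = 198° (mod 360)
a = 64*cos(198°) = -60.8676
b = 64*sin(198°) = -19.7771

64 cis(198°) = -60.8676 - 19.7771i


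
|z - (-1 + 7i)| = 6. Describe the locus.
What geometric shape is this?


|z - z0| = r is a circle with center z0 and radius r.
Center = (-1, 7), radius = 6

Circle with center (-1, 7) and radius 6


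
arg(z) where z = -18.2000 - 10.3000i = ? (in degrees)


Re = -18.2, Im = -10.3
arg = atan2(-10.3, -18.2) = -150.4930 degrees

arg(z) = -150.4930 degrees


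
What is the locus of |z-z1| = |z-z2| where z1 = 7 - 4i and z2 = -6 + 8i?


Equal distances means the locus is the perpendicular bisector of z1 and z2.
Midpoint = ((7+(-6))/2, (-4+8)/2) = (0.5000, 2.0000)

Perpendicular bisector through (0.5000, 2.0000)


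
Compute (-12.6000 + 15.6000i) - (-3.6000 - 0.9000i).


Real: -12.6 + 3.6 = -9
Imag: 15.6 + 0.9 = 16.5

-9.0000 + 16.5000i


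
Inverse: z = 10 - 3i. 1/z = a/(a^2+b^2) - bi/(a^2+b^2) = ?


|z|^2 = 100+9 = 109
1/z = (10 + 3i)/109

1/z = 0.0917 + 0.0275i


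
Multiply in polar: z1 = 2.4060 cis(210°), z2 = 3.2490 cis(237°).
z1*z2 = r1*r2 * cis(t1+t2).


r = 2.4060 * 3.2490 = 7.8171
theta = 210° + 237° = 447° = 87° (mod 360)

7.8171 cis(87°)


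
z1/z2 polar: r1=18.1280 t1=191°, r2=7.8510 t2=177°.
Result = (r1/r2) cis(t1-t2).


r = 18.1280 / 7.8510 = 2.3090
theta = 191° - 177° = 14° = 14° (mod 360)

2.3090 cis(14°)


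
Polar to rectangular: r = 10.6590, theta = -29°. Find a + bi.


a = 10.6590*cos(-29°) = 10.6590*0.87462 = 9.3226
b = 10.6590*sin(-29°) = 10.6590*(-0.48481) = -5.1676

9.3226 - 5.1676i


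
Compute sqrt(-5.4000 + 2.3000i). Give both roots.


|z| = sqrt(29.16+5.29) = 5.8694
sqrt((|z|+a)/2) = sqrt((5.8694+(-5.4))/2) = sqrt(0.2347) = 0.4845
sqrt((|z|-a)/2) = sqrt((5.8694-(-5.4))/2) = sqrt(5.6347) = 2.3738

±(0.4845 + 2.3738i) i.e. 0.4845 + 2.3738i and -0.4845 - 2.3738i


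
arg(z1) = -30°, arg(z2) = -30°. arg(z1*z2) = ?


arg(z1*z2) = -30° - 30° = -60°
Normalized to (-180°, 180°]: -60°

-60°
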